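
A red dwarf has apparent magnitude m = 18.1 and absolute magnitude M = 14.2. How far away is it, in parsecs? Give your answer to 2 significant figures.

μ = m − M = 3.900
m − M = 5 log₁₀ d − 5
log₁₀ d = (m − M)/5 + 1 = 1.7800
d = 10^1.7800 = 60.26 pc

d ≈ 60 pc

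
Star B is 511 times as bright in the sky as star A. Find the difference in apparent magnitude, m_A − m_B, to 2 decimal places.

Pogson: Δm = −2.5 log₁₀(ratio) = −2.5 log₁₀(511) = −2.5 × 2.7084 = -6.771
Star B is brighter so has the smaller magnitude: m_A − m_B is positive.

m_A − m_B ≈ 6.77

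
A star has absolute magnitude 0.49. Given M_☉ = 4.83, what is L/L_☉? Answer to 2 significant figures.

M − M_☉ = 0.49 − 4.83 = -4.340
L/L_☉ = 10^(−0.4 (M − M_☉)) = 10^1.736 = 54.45

L/L_☉ ≈ 54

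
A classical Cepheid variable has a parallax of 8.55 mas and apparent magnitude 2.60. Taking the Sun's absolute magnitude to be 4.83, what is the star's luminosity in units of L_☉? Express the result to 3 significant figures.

L/L_☉ ≈ 1070

d = 1/p = 1000/8.55 mas = 117.0 pc
M = m − 5 log₁₀ d + 5 = 2.60 − 5·2.0680 + 5 = -2.740
M − M_☉ = -2.740 − 4.83 = -7.570
L/L_☉ = 10^(−0.4 × -7.570) = 1067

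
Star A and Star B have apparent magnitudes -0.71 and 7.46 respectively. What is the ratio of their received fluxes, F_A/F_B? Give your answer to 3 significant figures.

F_A/F_B ≈ 1850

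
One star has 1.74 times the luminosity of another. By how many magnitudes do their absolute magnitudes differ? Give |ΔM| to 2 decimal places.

|ΔM| ≈ 0.60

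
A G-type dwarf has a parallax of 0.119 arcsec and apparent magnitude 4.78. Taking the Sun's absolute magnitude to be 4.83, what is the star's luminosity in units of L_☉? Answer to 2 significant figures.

L/L_☉ ≈ 0.74

d = 1/p = 1/0.119″ = 8.403 pc
M = m − 5 log₁₀ d + 5 = 4.78 − 5·0.9245 + 5 = 5.158
M − M_☉ = 5.158 − 4.83 = 0.328
L/L_☉ = 10^(−0.4 × 0.328) = 0.7394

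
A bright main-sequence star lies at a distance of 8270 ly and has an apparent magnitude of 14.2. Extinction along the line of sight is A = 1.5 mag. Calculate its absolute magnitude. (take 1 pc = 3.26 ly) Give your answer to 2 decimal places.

M ≈ 0.68

d = 8270 ly / 3.26 = 2537 pc
5 log₁₀(d/10 pc) = 5 log₁₀(2537) − 5 = 12.021
M = m − 5 log₁₀(d/10) − A = 14.2 − 12.021 − 1.5 = 0.679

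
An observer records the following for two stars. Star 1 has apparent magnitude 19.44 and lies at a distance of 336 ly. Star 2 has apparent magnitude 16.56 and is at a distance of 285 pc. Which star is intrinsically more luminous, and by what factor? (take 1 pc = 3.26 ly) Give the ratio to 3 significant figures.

Star 1: d = 336 ly / 3.26 = 103.1 pc
Star 1: M = m − 5 log₁₀ d + 5 = 19.44 − 5·2.0131 + 5 = 14.374
Star 2: M = m − 5 log₁₀ d + 5 = 16.56 − 5·2.4548 + 5 = 9.286
ΔM = M_1 − M_2 = 14.374 − (9.286) = 5.089; smaller M is more luminous → Star 2.
L ratio = 10^(0.4 |ΔM|) = 10^2.035 = 108.5

Star 2 is more luminous, by a factor of 109.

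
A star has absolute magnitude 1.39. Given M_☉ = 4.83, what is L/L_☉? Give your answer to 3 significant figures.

L/L_☉ ≈ 23.8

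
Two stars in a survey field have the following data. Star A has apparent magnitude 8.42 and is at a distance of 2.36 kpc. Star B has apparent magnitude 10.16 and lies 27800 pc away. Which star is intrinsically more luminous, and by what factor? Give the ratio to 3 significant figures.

Star B is more luminous, by a factor of 27.9.

Star A: d = 2.36 kpc = 2360 pc
Star A: M = m − 5 log₁₀ d + 5 = 8.42 − 5·3.3729 + 5 = -3.445
Star B: M = m − 5 log₁₀ d + 5 = 10.16 − 5·4.4440 + 5 = -7.060
ΔM = M_A − M_B = -3.445 − (-7.060) = 3.616; smaller M is more luminous → Star B.
L ratio = 10^(0.4 |ΔM|) = 10^1.446 = 27.94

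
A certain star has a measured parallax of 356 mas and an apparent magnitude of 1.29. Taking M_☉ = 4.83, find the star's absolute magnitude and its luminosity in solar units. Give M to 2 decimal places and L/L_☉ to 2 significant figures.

M ≈ 4.05; L/L_☉ ≈ 2.1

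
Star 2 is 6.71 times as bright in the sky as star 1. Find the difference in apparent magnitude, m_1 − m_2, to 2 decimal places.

m_1 − m_2 ≈ 2.07

Pogson: Δm = −2.5 log₁₀(ratio) = −2.5 log₁₀(6.71) = −2.5 × 0.8267 = -2.067
Star 2 is brighter so has the smaller magnitude: m_1 − m_2 is positive.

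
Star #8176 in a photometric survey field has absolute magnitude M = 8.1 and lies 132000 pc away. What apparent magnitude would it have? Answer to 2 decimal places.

m ≈ 28.70

m = M + 5 log₁₀ d − 5 = 8.1 + 5·5.1206 − 5 = 28.703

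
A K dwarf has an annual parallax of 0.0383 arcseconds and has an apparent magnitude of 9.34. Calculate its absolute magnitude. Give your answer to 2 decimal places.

M ≈ 7.26

d = 1/p = 1/0.0383″ = 26.11 pc
5 log₁₀(d/10 pc) = 5 log₁₀(26.11) − 5 = 2.084
M = m − 5 log₁₀(d/10) = 9.34 − 2.084 = 7.256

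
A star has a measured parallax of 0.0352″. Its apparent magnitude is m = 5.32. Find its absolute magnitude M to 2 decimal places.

d = 1/p = 1/0.0352″ = 28.41 pc
5 log₁₀(d/10 pc) = 5 log₁₀(28.41) − 5 = 2.267
M = m − 5 log₁₀(d/10) = 5.32 − 2.267 = 3.053

M ≈ 3.05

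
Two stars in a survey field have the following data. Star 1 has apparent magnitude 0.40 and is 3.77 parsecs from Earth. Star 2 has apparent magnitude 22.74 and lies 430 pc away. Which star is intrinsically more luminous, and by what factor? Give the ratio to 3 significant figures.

Star 1 is more luminous, by a factor of 66300.

Star 1: M = m − 5 log₁₀ d + 5 = 0.40 − 5·0.5763 + 5 = 2.518
Star 2: M = m − 5 log₁₀ d + 5 = 22.74 − 5·2.6335 + 5 = 14.573
ΔM = M_1 − M_2 = 2.518 − (14.573) = -12.054; smaller M is more luminous → Star 1.
L ratio = 10^(0.4 |ΔM|) = 10^4.822 = 66340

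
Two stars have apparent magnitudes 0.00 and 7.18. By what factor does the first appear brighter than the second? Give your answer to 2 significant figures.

Magnitude difference = -7.18
Flux ratio = 10^(−0.4 Δm) = 10^(−0.4 × -7.18) = 10^2.872 = 744.7

740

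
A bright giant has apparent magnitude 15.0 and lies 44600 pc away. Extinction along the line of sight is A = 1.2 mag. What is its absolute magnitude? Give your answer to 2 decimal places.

M ≈ -4.45

5 log₁₀(d/10 pc) = 5 log₁₀(44600) − 5 = 18.247
M = m − 5 log₁₀(d/10) − A = 15.0 − 18.247 − 1.2 = -4.447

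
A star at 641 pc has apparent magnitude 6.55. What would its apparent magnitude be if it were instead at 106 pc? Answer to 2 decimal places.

Flux ∝ 1/d², so Δm = 5 log₁₀(d₂/d₁) = 5 log₁₀(106/641) = -3.908
m₂ = m₁ + Δm = 6.55 + (-3.908) = 2.642

m ≈ 2.64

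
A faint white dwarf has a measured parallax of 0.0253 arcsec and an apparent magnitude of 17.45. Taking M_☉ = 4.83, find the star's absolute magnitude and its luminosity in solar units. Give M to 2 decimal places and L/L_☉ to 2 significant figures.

M ≈ 14.47; L/L_☉ ≈ 1.4×10^-4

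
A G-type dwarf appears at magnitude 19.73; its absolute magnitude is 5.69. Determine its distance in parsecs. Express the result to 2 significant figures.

Distance modulus: m − M = 19.73 − (5.69) = 14.040
m − M = 5 log₁₀ d − 5
log₁₀ d = (m − M)/5 + 1 = 3.8080
d = 10^3.8080 = 6427 pc

d ≈ 6400 pc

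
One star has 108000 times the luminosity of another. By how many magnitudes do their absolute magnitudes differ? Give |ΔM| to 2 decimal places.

Pogson: ΔM = −2.5 log₁₀(ratio) = −2.5 log₁₀(108000) = −2.5 × 5.0334 = -12.584

|ΔM| ≈ 12.58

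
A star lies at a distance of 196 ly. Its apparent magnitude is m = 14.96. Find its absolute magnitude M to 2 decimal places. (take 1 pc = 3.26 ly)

M ≈ 11.06

d = 196 ly / 3.26 = 60.12 pc
5 log₁₀(d/10 pc) = 5 log₁₀(60.12) − 5 = 3.895
M = m − 5 log₁₀(d/10) = 14.96 − 3.895 = 11.065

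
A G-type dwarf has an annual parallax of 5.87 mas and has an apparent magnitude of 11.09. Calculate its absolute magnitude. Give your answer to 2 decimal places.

M ≈ 4.93

p = 5.87 mas = 5.87×10^-3″ → d = 1/p = 170.4 pc
5 log₁₀(d/10 pc) = 5 log₁₀(170.4) − 5 = 6.157
M = m − 5 log₁₀(d/10) = 11.09 − 6.157 = 4.933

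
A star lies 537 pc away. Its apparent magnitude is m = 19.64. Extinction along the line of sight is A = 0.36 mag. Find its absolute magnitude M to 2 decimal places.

5 log₁₀(d/10 pc) = 5 log₁₀(537.0) − 5 = 8.650
M = m − 5 log₁₀(d/10) − A = 19.64 − 8.650 − 0.36 = 10.630

M ≈ 10.63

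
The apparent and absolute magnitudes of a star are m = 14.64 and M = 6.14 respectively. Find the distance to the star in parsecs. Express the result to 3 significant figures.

d ≈ 501 pc

Distance modulus: m − M = 14.64 − (6.14) = 8.500
m − M = 5 log₁₀ d − 5
log₁₀ d = (m − M)/5 + 1 = 2.7000
d = 10^2.7000 = 501.2 pc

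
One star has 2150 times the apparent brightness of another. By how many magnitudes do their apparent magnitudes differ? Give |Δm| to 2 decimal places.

|Δm| ≈ 8.33

Pogson: Δm = −2.5 log₁₀(ratio) = −2.5 log₁₀(2150) = −2.5 × 3.3324 = -8.331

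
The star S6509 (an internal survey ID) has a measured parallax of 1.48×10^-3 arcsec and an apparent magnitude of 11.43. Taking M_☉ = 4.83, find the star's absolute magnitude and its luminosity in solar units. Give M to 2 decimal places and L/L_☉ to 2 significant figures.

d = 1/p = 1/1.48×10^-3″ = 675.7 pc
M = m − 5 log₁₀ d + 5 = 11.43 − 5·2.8297 + 5 = 2.281
M − M_☉ = 2.281 − 4.83 = -2.549
L/L_☉ = 10^(−0.4 × -2.549) = 10.46

M ≈ 2.28; L/L_☉ ≈ 10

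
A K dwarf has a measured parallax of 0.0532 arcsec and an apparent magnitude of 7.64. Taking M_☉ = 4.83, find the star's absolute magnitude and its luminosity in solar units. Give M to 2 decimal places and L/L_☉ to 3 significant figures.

d = 1/p = 1/0.0532″ = 18.80 pc
M = m − 5 log₁₀ d + 5 = 7.64 − 5·1.2741 + 5 = 6.270
M − M_☉ = 6.270 − 4.83 = 1.440
L/L_☉ = 10^(−0.4 × 1.440) = 0.2656

M ≈ 6.27; L/L_☉ ≈ 0.266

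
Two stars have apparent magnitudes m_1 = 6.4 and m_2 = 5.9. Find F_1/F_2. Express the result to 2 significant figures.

F_1/F_2 ≈ 0.63

Magnitude difference = 0.5
Flux ratio = 10^(−0.4 Δm) = 10^(−0.4 × 0.5) = 10^-0.200 = 0.6310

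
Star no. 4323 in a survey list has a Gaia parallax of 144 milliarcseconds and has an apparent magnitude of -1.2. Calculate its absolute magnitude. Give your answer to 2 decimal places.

M ≈ -0.41

p = 144 mas = 0.144″ → d = 1/p = 6.944 pc
5 log₁₀(d/10 pc) = 5 log₁₀(6.944) − 5 = -0.792
M = m − 5 log₁₀(d/10) = -1.2 + 0.792 = -0.408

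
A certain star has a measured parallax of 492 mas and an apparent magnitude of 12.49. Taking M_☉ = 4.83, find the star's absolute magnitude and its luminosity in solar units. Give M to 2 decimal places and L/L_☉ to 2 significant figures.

M ≈ 15.95; L/L_☉ ≈ 3.6×10^-5

d = 1/p = 1000/492 mas = 2.033 pc
M = m − 5 log₁₀ d + 5 = 12.49 − 5·0.3080 + 5 = 15.950
M − M_☉ = 15.950 − 4.83 = 11.120
L/L_☉ = 10^(−0.4 × 11.120) = 3.565×10^-5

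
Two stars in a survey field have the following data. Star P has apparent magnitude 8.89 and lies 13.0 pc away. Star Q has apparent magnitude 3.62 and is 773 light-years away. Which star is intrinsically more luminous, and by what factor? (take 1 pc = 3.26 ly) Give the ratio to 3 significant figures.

Star P: M = m − 5 log₁₀ d + 5 = 8.89 − 5·1.1139 + 5 = 8.320
Star Q: d = 773 ly / 3.26 = 237.1 pc
Star Q: M = m − 5 log₁₀ d + 5 = 3.62 − 5·2.3750 + 5 = -3.255
ΔM = M_P − M_Q = 8.320 − (-3.255) = 11.575; smaller M is more luminous → Star Q.
L ratio = 10^(0.4 |ΔM|) = 10^4.630 = 42660

Star Q is more luminous, by a factor of 42700.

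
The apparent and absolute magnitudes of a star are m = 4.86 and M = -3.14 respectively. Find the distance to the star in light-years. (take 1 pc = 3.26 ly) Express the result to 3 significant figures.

d ≈ 1300 ly

Distance modulus: m − M = 4.86 − (-3.14) = 8.000
m − M = 5 log₁₀ d − 5
log₁₀ d = (m − M)/5 + 1 = 2.6000
d = 10^2.6000 = 398.1 pc
= 1298 ly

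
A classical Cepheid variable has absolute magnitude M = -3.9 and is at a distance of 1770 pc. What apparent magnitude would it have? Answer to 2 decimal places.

m = M + 5 log₁₀ d − 5 = -3.9 + 5·3.2480 − 5 = 7.340

m ≈ 7.34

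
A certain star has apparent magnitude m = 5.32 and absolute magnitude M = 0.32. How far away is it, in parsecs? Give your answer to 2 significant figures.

Distance modulus: m − M = 5.32 − (0.32) = 5.000
m − M = 5 log₁₀ d − 5
log₁₀ d = (m − M)/5 + 1 = 2.0000
d = 10^2.0000 = 100.0 pc

d ≈ 100 pc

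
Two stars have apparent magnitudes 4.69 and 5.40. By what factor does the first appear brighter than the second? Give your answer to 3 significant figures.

Δm = 4.69 − (5.40) = -0.71
Flux ratio = 10^(−0.4 Δm) = 10^(−0.4 × -0.71) = 10^0.284 = 1.923

1.92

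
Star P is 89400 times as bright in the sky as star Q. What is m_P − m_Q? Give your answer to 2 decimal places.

Pogson: Δm = −2.5 log₁₀(ratio) = −2.5 log₁₀(89400) = −2.5 × 4.9513 = -12.378
Star P is brighter, so it has the smaller magnitude: the difference is negative.

m_P − m_Q ≈ -12.38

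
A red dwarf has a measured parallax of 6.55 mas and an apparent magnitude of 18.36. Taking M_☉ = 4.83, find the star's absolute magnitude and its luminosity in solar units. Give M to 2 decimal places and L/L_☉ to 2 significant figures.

d = 1/p = 1000/6.55 mas = 152.7 pc
M = m − 5 log₁₀ d + 5 = 18.36 − 5·2.1838 + 5 = 12.441
M − M_☉ = 12.441 − 4.83 = 7.611
L/L_☉ = 10^(−0.4 × 7.611) = 9.026×10^-4

M ≈ 12.44; L/L_☉ ≈ 9.0×10^-4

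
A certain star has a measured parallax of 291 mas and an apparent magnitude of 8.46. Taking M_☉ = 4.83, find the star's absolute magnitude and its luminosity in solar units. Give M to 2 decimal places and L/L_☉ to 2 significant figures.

M ≈ 10.78; L/L_☉ ≈ 4.2×10^-3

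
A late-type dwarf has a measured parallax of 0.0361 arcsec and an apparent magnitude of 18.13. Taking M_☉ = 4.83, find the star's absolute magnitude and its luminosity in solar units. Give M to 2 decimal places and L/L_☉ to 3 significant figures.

M ≈ 15.92; L/L_☉ ≈ 3.67×10^-5

d = 1/p = 1/0.0361″ = 27.70 pc
M = m − 5 log₁₀ d + 5 = 18.13 − 5·1.4425 + 5 = 15.918
M − M_☉ = 15.918 − 4.83 = 11.088
L/L_☉ = 10^(−0.4 × 11.088) = 3.673×10^-5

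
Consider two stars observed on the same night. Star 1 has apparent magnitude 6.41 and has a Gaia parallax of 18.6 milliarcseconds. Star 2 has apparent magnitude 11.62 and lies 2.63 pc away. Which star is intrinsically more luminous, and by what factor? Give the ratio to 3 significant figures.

Star 1 is more luminous, by a factor of 50700.

Star 1: p = 18.6 mas = 0.0186″ → d = 1/p = 53.76 pc
Star 1: M = m − 5 log₁₀ d + 5 = 6.41 − 5·1.7305 + 5 = 2.758
Star 2: M = m − 5 log₁₀ d + 5 = 11.62 − 5·0.4200 + 5 = 14.520
ΔM = M_1 − M_2 = 2.758 − (14.520) = -11.763; smaller M is more luminous → Star 1.
L ratio = 10^(0.4 |ΔM|) = 10^4.705 = 50710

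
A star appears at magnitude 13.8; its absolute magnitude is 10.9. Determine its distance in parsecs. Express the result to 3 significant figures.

d ≈ 38.0 pc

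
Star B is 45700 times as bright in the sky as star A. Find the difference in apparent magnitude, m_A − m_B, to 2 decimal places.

m_A − m_B ≈ 11.65

Pogson: Δm = −2.5 log₁₀(ratio) = −2.5 log₁₀(45700) = −2.5 × 4.6599 = -11.650
Star B is brighter so has the smaller magnitude: m_A − m_B is positive.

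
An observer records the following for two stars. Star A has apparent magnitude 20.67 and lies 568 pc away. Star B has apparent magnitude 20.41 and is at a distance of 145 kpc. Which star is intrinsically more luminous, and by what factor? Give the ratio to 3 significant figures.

Star B is more luminous, by a factor of 82800.

Star A: M = m − 5 log₁₀ d + 5 = 20.67 − 5·2.7543 + 5 = 11.898
Star B: d = 145 kpc = 145000 pc
Star B: M = m − 5 log₁₀ d + 5 = 20.41 − 5·5.1614 + 5 = -0.397
ΔM = M_A − M_B = 11.898 − (-0.397) = 12.295; smaller M is more luminous → Star B.
L ratio = 10^(0.4 |ΔM|) = 10^4.918 = 82800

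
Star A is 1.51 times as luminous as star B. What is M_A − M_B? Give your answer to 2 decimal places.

M_A − M_B ≈ -0.45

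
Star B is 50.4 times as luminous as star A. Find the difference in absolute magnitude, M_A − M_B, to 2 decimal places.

M_A − M_B ≈ 4.26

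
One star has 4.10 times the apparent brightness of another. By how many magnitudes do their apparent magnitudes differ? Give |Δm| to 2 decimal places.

Pogson: Δm = −2.5 log₁₀(ratio) = −2.5 log₁₀(4.10) = −2.5 × 0.6128 = -1.532

|Δm| ≈ 1.53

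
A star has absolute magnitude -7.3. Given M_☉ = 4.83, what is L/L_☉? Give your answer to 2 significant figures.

L/L_☉ ≈ 71000

M − M_☉ = -7.3 − 4.83 = -12.130
L/L_☉ = 10^(−0.4 (M − M_☉)) = 10^4.852 = 71120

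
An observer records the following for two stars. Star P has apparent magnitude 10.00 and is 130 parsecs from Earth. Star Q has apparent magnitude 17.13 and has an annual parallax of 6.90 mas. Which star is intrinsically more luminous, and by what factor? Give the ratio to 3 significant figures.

Star P: M = m − 5 log₁₀ d + 5 = 10.00 − 5·2.1139 + 5 = 4.430
Star Q: p = 6.90 mas = 6.90×10^-3″ → d = 1/p = 144.9 pc
Star Q: M = m − 5 log₁₀ d + 5 = 17.13 − 5·2.1612 + 5 = 11.324
ΔM = M_P − M_Q = 4.430 − (11.324) = -6.894; smaller M is more luminous → Star P.
L ratio = 10^(0.4 |ΔM|) = 10^2.758 = 572.2

Star P is more luminous, by a factor of 572.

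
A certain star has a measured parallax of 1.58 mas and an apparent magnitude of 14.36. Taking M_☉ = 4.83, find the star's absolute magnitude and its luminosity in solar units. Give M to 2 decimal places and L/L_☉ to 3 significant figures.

d = 1/p = 1000/1.58 mas = 632.9 pc
M = m − 5 log₁₀ d + 5 = 14.36 − 5·2.8013 + 5 = 5.353
M − M_☉ = 5.353 − 4.83 = 0.523
L/L_☉ = 10^(−0.4 × 0.523) = 0.6176

M ≈ 5.35; L/L_☉ ≈ 0.618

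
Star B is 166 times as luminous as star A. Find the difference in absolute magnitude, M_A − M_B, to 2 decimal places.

Pogson: ΔM = −2.5 log₁₀(ratio) = −2.5 log₁₀(166) = −2.5 × 2.2201 = -5.550
Star B is brighter so has the smaller magnitude: M_A − M_B is positive.

M_A − M_B ≈ 5.55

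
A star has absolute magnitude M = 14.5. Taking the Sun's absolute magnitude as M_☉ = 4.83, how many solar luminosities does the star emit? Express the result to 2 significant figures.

L/L_☉ ≈ 1.4×10^-4

M − M_☉ = 14.5 − 4.83 = 9.670
L/L_☉ = 10^(−0.4 (M − M_☉)) = 10^-3.868 = 1.355×10^-4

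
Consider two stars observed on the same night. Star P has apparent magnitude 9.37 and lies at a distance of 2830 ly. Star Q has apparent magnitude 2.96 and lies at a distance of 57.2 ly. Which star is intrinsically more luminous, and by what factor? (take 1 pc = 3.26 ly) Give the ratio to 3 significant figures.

Star P: d = 2830 ly / 3.26 = 868.1 pc
Star P: M = m − 5 log₁₀ d + 5 = 9.37 − 5·2.9386 + 5 = -0.323
Star Q: d = 57.2 ly / 3.26 = 17.55 pc
Star Q: M = m − 5 log₁₀ d + 5 = 2.96 − 5·1.2442 + 5 = 1.739
ΔM = M_P − M_Q = -0.323 − (1.739) = -2.062; smaller M is more luminous → Star P.
L ratio = 10^(0.4 |ΔM|) = 10^0.825 = 6.680

Star P is more luminous, by a factor of 6.68.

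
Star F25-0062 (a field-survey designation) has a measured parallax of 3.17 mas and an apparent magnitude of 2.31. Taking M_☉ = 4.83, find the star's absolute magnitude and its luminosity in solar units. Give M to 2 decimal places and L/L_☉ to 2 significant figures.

d = 1/p = 1000/3.17 mas = 315.5 pc
M = m − 5 log₁₀ d + 5 = 2.31 − 5·2.4989 + 5 = -5.185
M − M_☉ = -5.185 − 4.83 = -10.015
L/L_☉ = 10^(−0.4 × -10.015) = 10140

M ≈ -5.18; L/L_☉ ≈ 10000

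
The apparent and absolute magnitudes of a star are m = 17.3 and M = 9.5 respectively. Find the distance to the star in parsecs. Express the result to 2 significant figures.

Distance modulus: m − M = 17.3 − (9.5) = 7.800
m − M = 5 log₁₀ d − 5
log₁₀ d = (m − M)/5 + 1 = 2.5600
d = 10^2.5600 = 363.1 pc

d ≈ 360 pc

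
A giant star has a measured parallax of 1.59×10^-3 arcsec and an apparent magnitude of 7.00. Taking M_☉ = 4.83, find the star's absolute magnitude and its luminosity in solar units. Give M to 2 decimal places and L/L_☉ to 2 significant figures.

M ≈ -1.99; L/L_☉ ≈ 540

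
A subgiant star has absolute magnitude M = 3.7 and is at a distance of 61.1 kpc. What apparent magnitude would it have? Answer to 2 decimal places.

d = 61.1 kpc = 61100 pc
m = M + 5 log₁₀ d − 5 = 3.7 + 5·4.7860 − 5 = 22.630

m ≈ 22.63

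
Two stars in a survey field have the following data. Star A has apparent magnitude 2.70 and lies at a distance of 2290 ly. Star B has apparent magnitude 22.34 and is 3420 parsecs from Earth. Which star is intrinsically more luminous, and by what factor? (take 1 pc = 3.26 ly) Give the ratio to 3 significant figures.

Star A: d = 2290 ly / 3.26 = 702.5 pc
Star A: M = m − 5 log₁₀ d + 5 = 2.70 − 5·2.8466 + 5 = -6.533
Star B: M = m − 5 log₁₀ d + 5 = 22.34 − 5·3.5340 + 5 = 9.670
ΔM = M_A − M_B = -6.533 − (9.670) = -16.203; smaller M is more luminous → Star A.
L ratio = 10^(0.4 |ΔM|) = 10^6.481 = 3.028×10^6

Star A is more luminous, by a factor of 3.03×10^6.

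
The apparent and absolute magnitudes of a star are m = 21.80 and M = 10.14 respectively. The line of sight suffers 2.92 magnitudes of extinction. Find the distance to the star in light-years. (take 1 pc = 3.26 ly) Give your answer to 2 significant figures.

m − M = 5 log₁₀(d/10 pc) + A  ⇒  21.80 − (10.14) − 2.92 = 5 log₁₀(d/10)
8.740 = 5 log₁₀(d/10)
log₁₀ d = (m − M − A)/5 + 1 = 2.7480
d = 10^2.7480 = 559.8 pc
= 1825 ly

d ≈ 1800 ly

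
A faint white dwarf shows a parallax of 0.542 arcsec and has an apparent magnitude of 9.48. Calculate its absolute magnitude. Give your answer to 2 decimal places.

d = 1/p = 1/0.542″ = 1.845 pc
5 log₁₀(d/10 pc) = 5 log₁₀(1.845) − 5 = -3.670
M = m − 5 log₁₀(d/10) = 9.48 + 3.670 = 13.150

M ≈ 13.15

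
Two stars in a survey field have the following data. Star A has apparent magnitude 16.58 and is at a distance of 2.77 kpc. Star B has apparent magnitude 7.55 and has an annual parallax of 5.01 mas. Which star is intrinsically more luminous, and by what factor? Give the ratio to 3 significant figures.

Star B is more luminous, by a factor of 21.3.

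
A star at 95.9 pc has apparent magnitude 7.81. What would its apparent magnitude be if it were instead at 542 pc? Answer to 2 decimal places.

Flux ∝ 1/d², so Δm = 5 log₁₀(d₂/d₁) = 5 log₁₀(542/95.9) = 3.761
m₂ = m₁ + Δm = 7.81 + (3.761) = 11.571

m ≈ 11.57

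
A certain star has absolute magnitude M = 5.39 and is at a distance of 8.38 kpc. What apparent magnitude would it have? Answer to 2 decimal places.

d = 8.38 kpc = 8380 pc
m = M + 5 log₁₀ d − 5 = 5.39 + 5·3.9232 − 5 = 20.006

m ≈ 20.01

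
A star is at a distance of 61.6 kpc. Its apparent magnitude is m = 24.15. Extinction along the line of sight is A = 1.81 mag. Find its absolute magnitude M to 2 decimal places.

d = 61.6 kpc = 61600 pc
5 log₁₀(d/10 pc) = 5 log₁₀(61600) − 5 = 18.948
M = m − 5 log₁₀(d/10) − A = 24.15 − 18.948 − 1.81 = 3.392

M ≈ 3.39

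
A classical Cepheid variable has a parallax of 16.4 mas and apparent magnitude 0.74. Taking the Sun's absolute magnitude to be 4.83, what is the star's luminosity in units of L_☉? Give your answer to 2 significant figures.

d = 1/p = 1000/16.4 mas = 60.98 pc
M = m − 5 log₁₀ d + 5 = 0.74 − 5·1.7852 + 5 = -3.186
M − M_☉ = -3.186 − 4.83 = -8.016
L/L_☉ = 10^(−0.4 × -8.016) = 1608

L/L_☉ ≈ 1600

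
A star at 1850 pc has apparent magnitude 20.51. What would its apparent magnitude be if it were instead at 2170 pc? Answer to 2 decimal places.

Flux ∝ 1/d², so Δm = 5 log₁₀(d₂/d₁) = 5 log₁₀(2170/1850) = 0.346
m₂ = m₁ + Δm = 20.51 + (0.346) = 20.856

m ≈ 20.86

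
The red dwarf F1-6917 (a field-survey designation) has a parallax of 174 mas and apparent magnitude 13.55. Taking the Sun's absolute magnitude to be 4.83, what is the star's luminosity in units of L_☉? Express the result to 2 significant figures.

d = 1/p = 1000/174 mas = 5.747 pc
M = m − 5 log₁₀ d + 5 = 13.55 − 5·0.7595 + 5 = 14.753
M − M_☉ = 14.753 − 4.83 = 9.923
L/L_☉ = 10^(−0.4 × 9.923) = 1.074×10^-4

L/L_☉ ≈ 1.1×10^-4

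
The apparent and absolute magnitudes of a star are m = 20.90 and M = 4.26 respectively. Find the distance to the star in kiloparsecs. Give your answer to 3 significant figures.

d ≈ 21.3 kpc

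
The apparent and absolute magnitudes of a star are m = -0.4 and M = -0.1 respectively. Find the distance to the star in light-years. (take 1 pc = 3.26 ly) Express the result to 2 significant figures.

μ = m − M = -0.300
m − M = 5 log₁₀ d − 5
log₁₀ d = (m − M)/5 + 1 = 0.9400
d = 10^0.9400 = 8.710 pc
= 28.39 ly

d ≈ 28 ly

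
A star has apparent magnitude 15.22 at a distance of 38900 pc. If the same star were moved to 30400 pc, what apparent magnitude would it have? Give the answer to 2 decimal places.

Flux ∝ 1/d², so Δm = 5 log₁₀(d₂/d₁) = 5 log₁₀(30400/38900) = -0.535
m₂ = m₁ + Δm = 15.22 + (-0.535) = 14.685

m ≈ 14.68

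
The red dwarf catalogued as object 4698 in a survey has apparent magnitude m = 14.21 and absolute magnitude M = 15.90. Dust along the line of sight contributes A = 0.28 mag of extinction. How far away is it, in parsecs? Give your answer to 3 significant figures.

d ≈ 4.04 pc

m − M = 5 log₁₀(d/10 pc) + A  ⇒  14.21 − (15.90) − 0.28 = 5 log₁₀(d/10)
-1.970 = 5 log₁₀(d/10)
log₁₀ d = (m − M − A)/5 + 1 = 0.6060
d = 10^0.6060 = 4.036 pc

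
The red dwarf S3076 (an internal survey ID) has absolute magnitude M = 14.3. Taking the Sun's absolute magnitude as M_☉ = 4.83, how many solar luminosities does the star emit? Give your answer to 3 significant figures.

L/L_☉ ≈ 1.63×10^-4

M − M_☉ = 14.3 − 4.83 = 9.470
L/L_☉ = 10^(−0.4 (M − M_☉)) = 10^-3.788 = 1.629×10^-4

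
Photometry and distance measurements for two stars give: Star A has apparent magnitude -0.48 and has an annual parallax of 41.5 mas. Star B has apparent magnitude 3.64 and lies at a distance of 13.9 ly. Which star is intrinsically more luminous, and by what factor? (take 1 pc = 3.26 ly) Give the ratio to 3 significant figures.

Star A: p = 41.5 mas = 0.0415″ → d = 1/p = 24.10 pc
Star A: M = m − 5 log₁₀ d + 5 = -0.48 − 5·1.3820 + 5 = -2.390
Star B: d = 13.9 ly / 3.26 = 4.264 pc
Star B: M = m − 5 log₁₀ d + 5 = 3.64 − 5·0.6298 + 5 = 5.491
ΔM = M_A − M_B = -2.390 − (5.491) = -7.881; smaller M is more luminous → Star A.
L ratio = 10^(0.4 |ΔM|) = 10^3.152 = 1420

Star A is more luminous, by a factor of 1420.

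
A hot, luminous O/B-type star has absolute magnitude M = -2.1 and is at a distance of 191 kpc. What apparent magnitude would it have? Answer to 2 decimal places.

m ≈ 19.31

d = 191 kpc = 191000 pc
m = M + 5 log₁₀ d − 5 = -2.1 + 5·5.2810 − 5 = 19.305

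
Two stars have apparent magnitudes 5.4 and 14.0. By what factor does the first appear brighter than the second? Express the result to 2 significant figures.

2800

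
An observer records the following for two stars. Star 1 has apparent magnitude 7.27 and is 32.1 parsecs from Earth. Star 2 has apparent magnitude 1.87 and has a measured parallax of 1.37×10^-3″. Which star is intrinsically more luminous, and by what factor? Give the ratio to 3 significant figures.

Star 2 is more luminous, by a factor of 74700.

Star 1: M = m − 5 log₁₀ d + 5 = 7.27 − 5·1.5065 + 5 = 4.737
Star 2: d = 1/p = 1/1.37×10^-3″ = 729.9 pc
Star 2: M = m − 5 log₁₀ d + 5 = 1.87 − 5·2.8633 + 5 = -7.446
ΔM = M_1 − M_2 = 4.737 − (-7.446) = 12.184; smaller M is more luminous → Star 2.
L ratio = 10^(0.4 |ΔM|) = 10^4.874 = 74740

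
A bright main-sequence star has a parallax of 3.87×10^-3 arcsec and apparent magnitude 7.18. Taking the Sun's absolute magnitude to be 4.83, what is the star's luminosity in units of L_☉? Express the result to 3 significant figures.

d = 1/p = 1/3.87×10^-3″ = 258.4 pc
M = m − 5 log₁₀ d + 5 = 7.18 − 5·2.4123 + 5 = 0.119
M − M_☉ = 0.119 − 4.83 = -4.711
L/L_☉ = 10^(−0.4 × -4.711) = 76.66

L/L_☉ ≈ 76.7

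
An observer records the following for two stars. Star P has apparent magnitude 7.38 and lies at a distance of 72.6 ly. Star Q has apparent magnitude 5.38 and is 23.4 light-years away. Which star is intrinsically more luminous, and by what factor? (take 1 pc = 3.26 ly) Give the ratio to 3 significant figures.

Star P: d = 72.6 ly / 3.26 = 22.27 pc
Star P: M = m − 5 log₁₀ d + 5 = 7.38 − 5·1.3477 + 5 = 5.641
Star Q: d = 23.4 ly / 3.26 = 7.178 pc
Star Q: M = m − 5 log₁₀ d + 5 = 5.38 − 5·0.8560 + 5 = 6.100
ΔM = M_P − M_Q = 5.641 − (6.100) = -0.459; smaller M is more luminous → Star P.
L ratio = 10^(0.4 |ΔM|) = 10^0.183 = 1.526

Star P is more luminous, by a factor of 1.53.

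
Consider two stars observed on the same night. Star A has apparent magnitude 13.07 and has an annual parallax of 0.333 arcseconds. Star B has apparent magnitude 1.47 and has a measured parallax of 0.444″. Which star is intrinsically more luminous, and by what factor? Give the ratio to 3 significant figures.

Star A: d = 1/p = 1/0.333″ = 3.003 pc
Star A: M = m − 5 log₁₀ d + 5 = 13.07 − 5·0.4776 + 5 = 15.682
Star B: d = 1/p = 1/0.444″ = 2.252 pc
Star B: M = m − 5 log₁₀ d + 5 = 1.47 − 5·0.3526 + 5 = 4.707
ΔM = M_A − M_B = 15.682 − (4.707) = 10.975; smaller M is more luminous → Star B.
L ratio = 10^(0.4 |ΔM|) = 10^4.390 = 24550

Star B is more luminous, by a factor of 24600.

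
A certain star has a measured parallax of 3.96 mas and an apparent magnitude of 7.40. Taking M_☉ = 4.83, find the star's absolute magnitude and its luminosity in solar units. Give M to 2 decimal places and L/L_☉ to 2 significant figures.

d = 1/p = 1000/3.96 mas = 252.5 pc
M = m − 5 log₁₀ d + 5 = 7.40 − 5·2.4023 + 5 = 0.388
M − M_☉ = 0.388 − 4.83 = -4.442
L/L_☉ = 10^(−0.4 × -4.442) = 59.79

M ≈ 0.39; L/L_☉ ≈ 60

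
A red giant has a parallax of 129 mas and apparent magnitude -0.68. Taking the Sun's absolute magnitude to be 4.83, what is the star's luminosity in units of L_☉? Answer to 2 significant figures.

L/L_☉ ≈ 96

d = 1/p = 1000/129 mas = 7.752 pc
M = m − 5 log₁₀ d + 5 = -0.68 − 5·0.8894 + 5 = -0.127
M − M_☉ = -0.127 − 4.83 = -4.957
L/L_☉ = 10^(−0.4 × -4.957) = 96.12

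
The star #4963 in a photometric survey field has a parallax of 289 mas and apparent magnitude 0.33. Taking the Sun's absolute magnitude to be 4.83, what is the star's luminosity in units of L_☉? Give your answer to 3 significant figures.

d = 1/p = 1000/289 mas = 3.460 pc
M = m − 5 log₁₀ d + 5 = 0.33 − 5·0.5391 + 5 = 2.634
M − M_☉ = 2.634 − 4.83 = -2.196
L/L_☉ = 10^(−0.4 × -2.196) = 7.554

L/L_☉ ≈ 7.55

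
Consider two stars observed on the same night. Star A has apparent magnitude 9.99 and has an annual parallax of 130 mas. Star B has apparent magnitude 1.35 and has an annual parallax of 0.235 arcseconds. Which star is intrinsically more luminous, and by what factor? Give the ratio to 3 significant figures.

Star A: p = 130 mas = 0.130″ → d = 1/p = 7.692 pc
Star A: M = m − 5 log₁₀ d + 5 = 9.99 − 5·0.8861 + 5 = 10.560
Star B: d = 1/p = 1/0.235″ = 4.255 pc
Star B: M = m − 5 log₁₀ d + 5 = 1.35 − 5·0.6289 + 5 = 3.205
ΔM = M_A − M_B = 10.560 − (3.205) = 7.354; smaller M is more luminous → Star B.
L ratio = 10^(0.4 |ΔM|) = 10^2.942 = 874.5

Star B is more luminous, by a factor of 874.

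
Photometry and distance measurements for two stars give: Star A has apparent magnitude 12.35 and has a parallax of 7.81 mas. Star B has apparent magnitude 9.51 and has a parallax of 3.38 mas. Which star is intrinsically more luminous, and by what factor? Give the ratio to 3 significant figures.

Star B is more luminous, by a factor of 73.0.

Star A: p = 7.81 mas = 7.81×10^-3″ → d = 1/p = 128.0 pc
Star A: M = m − 5 log₁₀ d + 5 = 12.35 − 5·2.1073 + 5 = 6.813
Star B: p = 3.38 mas = 3.38×10^-3″ → d = 1/p = 295.9 pc
Star B: M = m − 5 log₁₀ d + 5 = 9.51 − 5·2.4711 + 5 = 2.155
ΔM = M_A − M_B = 6.813 − (2.155) = 4.659; smaller M is more luminous → Star B.
L ratio = 10^(0.4 |ΔM|) = 10^1.863 = 73.02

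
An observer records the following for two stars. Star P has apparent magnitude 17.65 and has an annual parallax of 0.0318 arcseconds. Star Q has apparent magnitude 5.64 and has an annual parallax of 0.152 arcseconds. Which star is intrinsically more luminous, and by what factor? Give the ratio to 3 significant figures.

Star P: d = 1/p = 1/0.0318″ = 31.45 pc
Star P: M = m − 5 log₁₀ d + 5 = 17.65 − 5·1.4976 + 5 = 15.162
Star Q: d = 1/p = 1/0.152″ = 6.579 pc
Star Q: M = m − 5 log₁₀ d + 5 = 5.64 − 5·0.8182 + 5 = 6.549
ΔM = M_P − M_Q = 15.162 − (6.549) = 8.613; smaller M is more luminous → Star Q.
L ratio = 10^(0.4 |ΔM|) = 10^3.445 = 2787

Star Q is more luminous, by a factor of 2790.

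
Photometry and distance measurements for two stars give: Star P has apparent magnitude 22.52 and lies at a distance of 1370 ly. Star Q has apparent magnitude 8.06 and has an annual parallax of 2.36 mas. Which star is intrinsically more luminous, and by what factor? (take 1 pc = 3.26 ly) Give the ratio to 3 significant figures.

Star P: d = 1370 ly / 3.26 = 420.2 pc
Star P: M = m − 5 log₁₀ d + 5 = 22.52 − 5·2.6235 + 5 = 14.402
Star Q: p = 2.36 mas = 2.36×10^-3″ → d = 1/p = 423.7 pc
Star Q: M = m − 5 log₁₀ d + 5 = 8.06 − 5·2.6271 + 5 = -0.075
ΔM = M_P − M_Q = 14.402 − (-0.075) = 14.478; smaller M is more luminous → Star Q.
L ratio = 10^(0.4 |ΔM|) = 10^5.791 = 618300

Star Q is more luminous, by a factor of 618000.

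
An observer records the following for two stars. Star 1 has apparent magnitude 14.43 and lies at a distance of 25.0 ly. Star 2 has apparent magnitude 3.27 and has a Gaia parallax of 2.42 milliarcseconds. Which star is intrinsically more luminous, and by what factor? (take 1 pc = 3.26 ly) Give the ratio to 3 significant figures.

Star 1: d = 25.0 ly / 3.26 = 7.669 pc
Star 1: M = m − 5 log₁₀ d + 5 = 14.43 − 5·0.8847 + 5 = 15.006
Star 2: p = 2.42 mas = 2.42×10^-3″ → d = 1/p = 413.2 pc
Star 2: M = m − 5 log₁₀ d + 5 = 3.27 − 5·2.6162 + 5 = -4.811
ΔM = M_1 − M_2 = 15.006 − (-4.811) = 19.817; smaller M is more luminous → Star 2.
L ratio = 10^(0.4 |ΔM|) = 10^7.927 = 8.451×10^7

Star 2 is more luminous, by a factor of 8.45×10^7.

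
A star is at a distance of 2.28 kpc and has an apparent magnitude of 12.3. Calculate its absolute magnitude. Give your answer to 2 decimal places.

M ≈ 0.51

d = 2.28 kpc = 2280 pc
5 log₁₀(d/10 pc) = 5 log₁₀(2280) − 5 = 11.790
M = m − 5 log₁₀(d/10) = 12.3 − 11.790 = 0.510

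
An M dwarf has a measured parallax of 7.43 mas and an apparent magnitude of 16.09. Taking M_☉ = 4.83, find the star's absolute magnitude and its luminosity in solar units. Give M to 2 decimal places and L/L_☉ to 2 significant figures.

M ≈ 10.44; L/L_☉ ≈ 5.7×10^-3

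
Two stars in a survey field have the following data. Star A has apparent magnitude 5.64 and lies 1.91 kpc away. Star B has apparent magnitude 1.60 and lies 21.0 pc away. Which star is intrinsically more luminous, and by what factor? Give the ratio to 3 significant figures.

Star A: d = 1.91 kpc = 1910 pc
Star A: M = m − 5 log₁₀ d + 5 = 5.64 − 5·3.2810 + 5 = -5.765
Star B: M = m − 5 log₁₀ d + 5 = 1.60 − 5·1.3222 + 5 = -0.011
ΔM = M_A − M_B = -5.765 − (-0.011) = -5.754; smaller M is more luminous → Star A.
L ratio = 10^(0.4 |ΔM|) = 10^2.302 = 200.3

Star A is more luminous, by a factor of 200.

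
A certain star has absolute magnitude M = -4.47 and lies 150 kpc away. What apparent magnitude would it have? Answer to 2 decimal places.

d = 150 kpc = 150000 pc
m = M + 5 log₁₀ d − 5 = -4.47 + 5·5.1761 − 5 = 16.410

m ≈ 16.41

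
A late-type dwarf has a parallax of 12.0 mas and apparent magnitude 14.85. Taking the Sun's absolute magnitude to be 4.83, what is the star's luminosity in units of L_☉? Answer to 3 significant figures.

L/L_☉ ≈ 6.82×10^-3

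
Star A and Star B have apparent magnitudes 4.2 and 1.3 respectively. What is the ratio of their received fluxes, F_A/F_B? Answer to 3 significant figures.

F_A/F_B ≈ 0.0692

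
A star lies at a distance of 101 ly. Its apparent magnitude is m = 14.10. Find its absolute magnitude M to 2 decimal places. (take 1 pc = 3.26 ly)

d = 101 ly / 3.26 = 30.98 pc
5 log₁₀(d/10 pc) = 5 log₁₀(30.98) − 5 = 2.456
M = m − 5 log₁₀(d/10) = 14.10 − 2.456 = 11.644

M ≈ 11.64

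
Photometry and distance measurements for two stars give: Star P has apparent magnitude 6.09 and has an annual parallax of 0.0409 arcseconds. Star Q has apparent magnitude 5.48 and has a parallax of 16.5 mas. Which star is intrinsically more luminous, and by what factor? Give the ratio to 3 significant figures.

Star P: d = 1/p = 1/0.0409″ = 24.45 pc
Star P: M = m − 5 log₁₀ d + 5 = 6.09 − 5·1.3883 + 5 = 4.149
Star Q: p = 16.5 mas = 0.0165″ → d = 1/p = 60.61 pc
Star Q: M = m − 5 log₁₀ d + 5 = 5.48 − 5·1.7825 + 5 = 1.567
ΔM = M_P − M_Q = 4.149 − (1.567) = 2.581; smaller M is more luminous → Star Q.
L ratio = 10^(0.4 |ΔM|) = 10^1.032 = 10.78

Star Q is more luminous, by a factor of 10.8.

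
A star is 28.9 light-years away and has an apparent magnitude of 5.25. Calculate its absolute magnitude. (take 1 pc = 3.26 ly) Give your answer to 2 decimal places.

M ≈ 5.51

d = 28.9 ly / 3.26 = 8.865 pc
5 log₁₀(d/10 pc) = 5 log₁₀(8.865) − 5 = -0.262
M = m − 5 log₁₀(d/10) = 5.25 + 0.262 = 5.512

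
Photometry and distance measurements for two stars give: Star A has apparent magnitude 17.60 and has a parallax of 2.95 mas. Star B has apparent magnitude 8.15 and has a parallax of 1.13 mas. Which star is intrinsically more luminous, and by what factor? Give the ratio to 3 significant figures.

Star A: p = 2.95 mas = 2.95×10^-3″ → d = 1/p = 339.0 pc
Star A: M = m − 5 log₁₀ d + 5 = 17.60 − 5·2.5302 + 5 = 9.949
Star B: p = 1.13 mas = 1.13×10^-3″ → d = 1/p = 885.0 pc
Star B: M = m − 5 log₁₀ d + 5 = 8.15 − 5·2.9469 + 5 = -1.585
ΔM = M_A − M_B = 9.949 − (-1.585) = 11.534; smaller M is more luminous → Star B.
L ratio = 10^(0.4 |ΔM|) = 10^4.613 = 41070

Star B is more luminous, by a factor of 41100.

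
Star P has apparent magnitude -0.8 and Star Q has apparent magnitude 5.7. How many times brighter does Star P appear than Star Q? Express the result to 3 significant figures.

398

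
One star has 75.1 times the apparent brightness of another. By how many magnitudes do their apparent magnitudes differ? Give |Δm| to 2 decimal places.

Pogson: Δm = −2.5 log₁₀(ratio) = −2.5 log₁₀(75.1) = −2.5 × 1.8756 = -4.689

|Δm| ≈ 4.69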